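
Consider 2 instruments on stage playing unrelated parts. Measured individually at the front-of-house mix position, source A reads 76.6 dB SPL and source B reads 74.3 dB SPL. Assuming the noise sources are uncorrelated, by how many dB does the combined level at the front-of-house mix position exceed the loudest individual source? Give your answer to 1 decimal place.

Uncorrelated sources add in intensity (power), not in dB.
L_total = 10·log₁₀(10^(76.6/10) + 10^(74.3/10)) = 78.61 dB SPL.
Excess over the loudest (76.6 dB): 78.61 − 76.6 = 2.0 dB.

2.0 dB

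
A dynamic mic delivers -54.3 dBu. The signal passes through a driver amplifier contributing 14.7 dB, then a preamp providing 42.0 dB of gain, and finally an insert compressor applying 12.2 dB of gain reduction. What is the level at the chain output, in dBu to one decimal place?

-9.8 dBu

In dB, series stages simply add:
-54.3 + 14.7 + 42.0 − 12.2 = -9.8 dBu.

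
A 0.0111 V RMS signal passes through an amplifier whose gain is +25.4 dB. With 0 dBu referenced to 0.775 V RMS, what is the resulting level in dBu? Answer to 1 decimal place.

Input level: 20·log₁₀(0.0111/0.775) = -36.88 dBu.
Output: -36.88 + 25.4 = -11.5 dBu.

-11.5 dBu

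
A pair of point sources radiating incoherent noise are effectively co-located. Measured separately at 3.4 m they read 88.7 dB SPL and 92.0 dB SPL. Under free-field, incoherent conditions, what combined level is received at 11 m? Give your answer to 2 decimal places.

Combined at 3.4 m: 10·log₁₀(10^(88.7/10)+10^(92.0/10)) = 93.666 dB SPL.
Then apply −20·log₁₀(11/3.4) = -10.198 dB → 83.47 dB SPL.

83.47 dB SPL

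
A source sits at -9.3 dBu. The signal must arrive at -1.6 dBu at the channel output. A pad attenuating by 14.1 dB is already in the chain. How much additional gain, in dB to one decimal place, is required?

The required make-up gain is the shortfall in the dB sum.
G = -1.6 − (-9.3) + 14.1 = 21.8 dB.

21.8 dB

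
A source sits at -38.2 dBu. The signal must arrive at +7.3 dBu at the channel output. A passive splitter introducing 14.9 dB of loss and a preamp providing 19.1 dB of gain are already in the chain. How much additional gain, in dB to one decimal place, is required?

41.3 dB

The required make-up gain is the shortfall in the dB sum.
G = +7.3 − (-38.2) + 14.9 − 19.1 = 41.3 dB.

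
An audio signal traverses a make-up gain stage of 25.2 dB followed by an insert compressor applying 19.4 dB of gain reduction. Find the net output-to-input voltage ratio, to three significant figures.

Net gain = 25.2 + (−19.4) = 5.8 dB.
Voltage ratio = 10^(5.8/20) = 1.95.

1.95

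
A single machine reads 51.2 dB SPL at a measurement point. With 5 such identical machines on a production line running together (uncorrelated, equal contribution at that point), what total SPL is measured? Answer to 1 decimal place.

58.2 dB SPL

5 equal incoherent sources raise the level by 10·log₁₀(5) = 6.99 dB.
L_total = 51.2 + 6.99 = 58.2 dB SPL.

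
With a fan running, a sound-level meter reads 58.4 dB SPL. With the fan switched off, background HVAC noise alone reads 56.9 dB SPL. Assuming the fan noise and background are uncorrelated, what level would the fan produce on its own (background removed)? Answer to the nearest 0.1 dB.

53.1 dB SPL

Background correction is a power subtraction:
L_src = 10·log₁₀(10^(58.4/10) − 10^(56.9/10)) = 10·log₁₀(202100) = 53.1 dB SPL.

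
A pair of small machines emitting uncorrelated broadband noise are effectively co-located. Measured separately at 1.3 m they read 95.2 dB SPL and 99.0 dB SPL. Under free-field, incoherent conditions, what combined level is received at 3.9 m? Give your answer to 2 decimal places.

90.97 dB SPL

Combined at 1.3 m: 10·log₁₀(10^(95.2/10)+10^(99.0/10)) = 100.513 dB SPL.
Then apply −20·log₁₀(3.9/1.3) = -9.542 dB → 90.97 dB SPL.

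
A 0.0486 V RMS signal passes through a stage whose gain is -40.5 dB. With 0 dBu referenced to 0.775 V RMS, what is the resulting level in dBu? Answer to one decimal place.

Input level: 20·log₁₀(0.0486/0.775) = -24.05 dBu.
Output: -24.05 − 40.5 = -64.6 dBu.

-64.6 dBu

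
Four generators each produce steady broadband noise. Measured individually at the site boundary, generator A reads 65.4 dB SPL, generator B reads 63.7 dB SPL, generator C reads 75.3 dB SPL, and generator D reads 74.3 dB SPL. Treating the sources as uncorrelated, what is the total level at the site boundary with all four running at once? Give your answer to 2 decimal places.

78.24 dB SPL

Incoherent sources sum as intensities:
L_total = 10·log₁₀(10^(65.4/10) + 10^(63.7/10) + 10^(75.3/10) + 10^(74.3/10)) = 10·log₁₀(66610000) = 78.24 dB SPL.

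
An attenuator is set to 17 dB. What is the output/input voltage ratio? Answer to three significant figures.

0.141

Voltage ratio = 10^(dB/20).
10^(-17/20) = 10^(-0.8500) = 0.141.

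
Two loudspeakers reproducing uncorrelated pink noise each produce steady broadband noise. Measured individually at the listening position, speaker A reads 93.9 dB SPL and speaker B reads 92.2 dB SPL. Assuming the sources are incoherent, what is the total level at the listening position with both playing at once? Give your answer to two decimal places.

96.14 dB SPL

Uncorrelated sources add in intensity (power), not in dB.
L_total = 10·log₁₀(10^(93.9/10) + 10^(92.2/10)) = 10·log₁₀(4114000000) = 96.14 dB SPL.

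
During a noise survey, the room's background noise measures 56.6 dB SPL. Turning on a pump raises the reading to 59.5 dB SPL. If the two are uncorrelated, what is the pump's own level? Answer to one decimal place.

56.4 dB SPL

Subtract intensities: L_src = 10·log₁₀(10^(L_total/10) − 10^(L_bg/10)).
L_src = 10·log₁₀(10^(59.5/10) − 10^(56.6/10)) = 10·log₁₀(434200) = 56.4 dB SPL.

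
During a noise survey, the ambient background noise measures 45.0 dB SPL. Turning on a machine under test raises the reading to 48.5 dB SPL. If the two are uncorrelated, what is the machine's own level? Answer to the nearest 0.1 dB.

45.9 dB SPL

Subtract intensities: L_src = 10·log₁₀(10^(L_total/10) − 10^(L_bg/10)).
L_src = 10·log₁₀(10^(48.5/10) − 10^(45.0/10)) = 10·log₁₀(39170) = 45.9 dB SPL.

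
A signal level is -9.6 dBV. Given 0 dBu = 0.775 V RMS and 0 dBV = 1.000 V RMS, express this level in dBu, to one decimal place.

The offset between the scales is 20·log₁₀(0.775/1.000) = −2.214 dB.
So dBu = -9.6 + 2.214 = -7.4 dBu.

-7.4 dBu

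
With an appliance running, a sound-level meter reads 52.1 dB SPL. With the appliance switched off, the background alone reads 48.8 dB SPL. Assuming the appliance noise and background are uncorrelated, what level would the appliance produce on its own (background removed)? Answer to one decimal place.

49.4 dB SPL

Subtract intensities: L_src = 10·log₁₀(10^(L_total/10) − 10^(L_bg/10)).
L_src = 10·log₁₀(10^(52.1/10) − 10^(48.8/10)) = 10·log₁₀(86320) = 49.4 dB SPL.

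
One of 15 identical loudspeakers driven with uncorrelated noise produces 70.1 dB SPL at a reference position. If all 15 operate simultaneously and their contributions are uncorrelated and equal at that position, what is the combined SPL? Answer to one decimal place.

81.9 dB SPL

15 equal incoherent sources raise the level by 10·log₁₀(15) = 11.76 dB.
L_total = 70.1 + 11.76 = 81.9 dB SPL.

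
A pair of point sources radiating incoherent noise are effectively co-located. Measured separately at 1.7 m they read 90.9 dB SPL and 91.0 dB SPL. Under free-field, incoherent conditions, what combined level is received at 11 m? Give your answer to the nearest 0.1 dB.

Combined at 1.7 m: 10·log₁₀(10^(90.9/10)+10^(91.0/10)) = 93.96 dB SPL.
Then apply −20·log₁₀(11/1.7) = -16.22 dB → 77.7 dB SPL.

77.7 dB SPL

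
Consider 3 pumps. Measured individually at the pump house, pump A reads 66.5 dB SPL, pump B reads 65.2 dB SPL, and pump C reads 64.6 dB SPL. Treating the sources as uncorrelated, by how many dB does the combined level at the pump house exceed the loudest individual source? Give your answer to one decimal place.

3.8 dB

Incoherent sources sum as intensities:
L_total = 10·log₁₀(10^(66.5/10) + 10^(65.2/10) + 10^(64.6/10)) = 70.28 dB SPL.
Excess over the loudest (66.5 dB): 70.28 − 66.5 = 3.8 dB.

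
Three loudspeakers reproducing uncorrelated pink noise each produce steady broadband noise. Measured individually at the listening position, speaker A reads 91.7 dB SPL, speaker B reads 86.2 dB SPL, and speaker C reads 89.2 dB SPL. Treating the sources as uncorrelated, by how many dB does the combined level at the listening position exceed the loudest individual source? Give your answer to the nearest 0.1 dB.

2.7 dB

Incoherent sources sum as intensities:
L_total = 10·log₁₀(10^(91.7/10) + 10^(86.2/10) + 10^(89.2/10)) = 94.36 dB SPL.
Excess over the loudest (91.7 dB): 94.36 − 91.7 = 2.7 dB.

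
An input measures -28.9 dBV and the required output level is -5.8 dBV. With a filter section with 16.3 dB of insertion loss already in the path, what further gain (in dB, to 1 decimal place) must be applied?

39.4 dB

The required make-up gain is the shortfall in the dB sum.
G = -5.8 − (-28.9) + 16.3 = 39.4 dB.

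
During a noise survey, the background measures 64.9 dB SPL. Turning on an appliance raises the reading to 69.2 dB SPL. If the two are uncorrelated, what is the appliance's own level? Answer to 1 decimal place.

67.2 dB SPL

Subtract intensities: L_src = 10·log₁₀(10^(L_total/10) − 10^(L_bg/10)).
L_src = 10·log₁₀(10^(69.2/10) − 10^(64.9/10)) = 10·log₁₀(5227000) = 67.2 dB SPL.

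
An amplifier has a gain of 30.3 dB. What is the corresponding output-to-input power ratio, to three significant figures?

Power ratio = 10^(dB/10).
10^(30.3/10) = 10^(3.030) = 1070.

1070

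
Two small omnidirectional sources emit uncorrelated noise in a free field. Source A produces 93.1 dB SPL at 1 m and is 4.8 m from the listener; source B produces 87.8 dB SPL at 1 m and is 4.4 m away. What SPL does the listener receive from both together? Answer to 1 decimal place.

At the listener: L_A = 93.1 − 20·log₁₀(4.8) = 79.48 dB; L_B = 87.8 − 20·log₁₀(4.4) = 74.93 dB.
Combined: 10·log₁₀(10^(79.48/10)+10^(74.93/10)) = 80.8 dB SPL.

80.8 dB SPL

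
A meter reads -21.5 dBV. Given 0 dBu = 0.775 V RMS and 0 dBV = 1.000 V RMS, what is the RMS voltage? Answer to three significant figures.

0.0841 V

V = 1.000 V × 10^(-21.5/20).
= 1.000 × 0.08414 = 0.0841 V.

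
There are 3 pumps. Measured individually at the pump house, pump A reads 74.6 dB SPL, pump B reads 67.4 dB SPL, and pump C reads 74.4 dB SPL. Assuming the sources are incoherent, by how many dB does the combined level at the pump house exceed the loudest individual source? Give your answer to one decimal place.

3.3 dB

Incoherent sources sum as intensities:
L_total = 10·log₁₀(10^(74.6/10) + 10^(67.4/10) + 10^(74.4/10)) = 77.92 dB SPL.
Excess over the loudest (74.6 dB): 77.92 − 74.6 = 3.3 dB.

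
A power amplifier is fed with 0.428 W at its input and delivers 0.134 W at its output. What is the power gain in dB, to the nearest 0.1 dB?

-5.0 dB

For a power ratio, dB = 10·log₁₀(P₂/P₁).
10·log₁₀(0.134/0.428) = 10·log₁₀(0.3131) = -5.0 dB.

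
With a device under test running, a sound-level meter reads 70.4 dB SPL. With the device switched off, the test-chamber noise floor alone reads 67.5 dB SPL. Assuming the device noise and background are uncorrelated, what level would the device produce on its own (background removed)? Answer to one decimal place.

67.3 dB SPL

Subtract intensities: L_src = 10·log₁₀(10^(L_total/10) − 10^(L_bg/10)).
L_src = 10·log₁₀(10^(70.4/10) − 10^(67.5/10)) = 10·log₁₀(5341000) = 67.3 dB SPL.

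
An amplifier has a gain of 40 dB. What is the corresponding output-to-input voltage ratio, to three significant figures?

100

Voltage ratio = 10^(dB/20).
10^(40/20) = 10^(2.000) = 100.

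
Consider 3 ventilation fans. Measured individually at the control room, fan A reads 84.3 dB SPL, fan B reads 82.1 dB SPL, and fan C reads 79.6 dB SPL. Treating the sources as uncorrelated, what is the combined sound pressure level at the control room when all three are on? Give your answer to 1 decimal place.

Add the sources as powers (linear), then convert back to dB:
L_total = 10·log₁₀(10^(84.3/10) + 10^(82.1/10) + 10^(79.6/10)) = 10·log₁₀(522500000) = 87.2 dB SPL.

87.2 dB SPL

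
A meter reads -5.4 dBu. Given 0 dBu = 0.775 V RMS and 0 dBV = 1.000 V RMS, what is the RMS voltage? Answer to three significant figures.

0.416 V

V = 0.775 V × 10^(-5.4/20).
= 0.775 × 0.5370 = 0.416 V.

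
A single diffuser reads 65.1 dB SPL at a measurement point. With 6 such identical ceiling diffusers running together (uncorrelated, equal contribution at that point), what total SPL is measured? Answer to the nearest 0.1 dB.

6 equal incoherent sources raise the level by 10·log₁₀(6) = 7.78 dB.
L_total = 65.1 + 7.78 = 72.9 dB SPL.

72.9 dB SPL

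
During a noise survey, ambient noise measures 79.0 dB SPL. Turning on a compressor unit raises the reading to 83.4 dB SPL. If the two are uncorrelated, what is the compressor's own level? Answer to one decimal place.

81.4 dB SPL

Background correction is a power subtraction:
L_src = 10·log₁₀(10^(83.4/10) − 10^(79.0/10)) = 10·log₁₀(139300000) = 81.4 dB SPL.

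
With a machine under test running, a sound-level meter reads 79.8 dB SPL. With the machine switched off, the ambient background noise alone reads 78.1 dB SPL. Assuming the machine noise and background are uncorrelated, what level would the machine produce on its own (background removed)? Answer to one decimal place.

74.9 dB SPL

Background correction is a power subtraction:
L_src = 10·log₁₀(10^(79.8/10) − 10^(78.1/10)) = 10·log₁₀(30930000) = 74.9 dB SPL.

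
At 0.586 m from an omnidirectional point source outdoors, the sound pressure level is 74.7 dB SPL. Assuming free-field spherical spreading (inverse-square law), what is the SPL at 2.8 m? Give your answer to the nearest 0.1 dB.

Free-field point source: level drops by 20·log₁₀ of the distance ratio.
ΔL = −20·log₁₀(2.8/0.586) = -13.59 dB, so L₂ = 74.7 + (-13.59) = 61.1 dB SPL.

61.1 dB SPL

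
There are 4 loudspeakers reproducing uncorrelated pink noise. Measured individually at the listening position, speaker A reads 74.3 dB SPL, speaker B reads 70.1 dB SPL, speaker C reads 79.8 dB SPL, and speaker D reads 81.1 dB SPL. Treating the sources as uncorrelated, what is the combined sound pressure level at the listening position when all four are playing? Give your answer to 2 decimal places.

Incoherent sources sum as intensities:
L_total = 10·log₁₀(10^(74.3/10) + 10^(70.1/10) + 10^(79.8/10) + 10^(81.1/10)) = 10·log₁₀(261500000) = 84.17 dB SPL.

84.17 dB SPL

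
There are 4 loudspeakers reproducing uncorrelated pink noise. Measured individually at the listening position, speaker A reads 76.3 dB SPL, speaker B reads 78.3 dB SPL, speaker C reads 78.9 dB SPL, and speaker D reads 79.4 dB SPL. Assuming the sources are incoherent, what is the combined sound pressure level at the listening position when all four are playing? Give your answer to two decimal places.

Incoherent sources sum as intensities:
L_total = 10·log₁₀(10^(76.3/10) + 10^(78.3/10) + 10^(78.9/10) + 10^(79.4/10)) = 10·log₁₀(275000000) = 84.39 dB SPL.

84.39 dB SPL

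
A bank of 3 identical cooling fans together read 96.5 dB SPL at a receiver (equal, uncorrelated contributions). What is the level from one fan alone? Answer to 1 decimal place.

91.7 dB SPL

3 equal incoherent sources add 10·log₁₀(3) = 4.77 dB over one source.
L_one = 96.5 − 4.77 = 91.7 dB SPL.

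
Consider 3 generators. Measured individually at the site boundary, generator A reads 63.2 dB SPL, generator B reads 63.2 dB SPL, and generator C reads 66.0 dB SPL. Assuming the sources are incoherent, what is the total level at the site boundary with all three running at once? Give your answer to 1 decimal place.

Uncorrelated sources add in intensity (power), not in dB.
L_total = 10·log₁₀(10^(63.2/10) + 10^(63.2/10) + 10^(66.0/10)) = 10·log₁₀(8160000) = 69.1 dB SPL.

69.1 dB SPL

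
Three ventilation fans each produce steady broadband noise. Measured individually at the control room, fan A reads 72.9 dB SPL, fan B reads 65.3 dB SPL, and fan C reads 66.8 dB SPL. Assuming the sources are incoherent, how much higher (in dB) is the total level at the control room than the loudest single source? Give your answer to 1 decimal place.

1.5 dB

Add the sources as powers (linear), then convert back to dB:
L_total = 10·log₁₀(10^(72.9/10) + 10^(65.3/10) + 10^(66.8/10)) = 74.42 dB SPL.
Excess over the loudest (72.9 dB): 74.42 − 72.9 = 1.5 dB.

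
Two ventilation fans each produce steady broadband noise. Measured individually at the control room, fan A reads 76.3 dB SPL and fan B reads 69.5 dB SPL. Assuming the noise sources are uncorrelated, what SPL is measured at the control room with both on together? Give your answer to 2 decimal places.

77.12 dB SPL

Uncorrelated sources add in intensity (power), not in dB.
L_total = 10·log₁₀(10^(76.3/10) + 10^(69.5/10)) = 10·log₁₀(51570000) = 77.12 dB SPL.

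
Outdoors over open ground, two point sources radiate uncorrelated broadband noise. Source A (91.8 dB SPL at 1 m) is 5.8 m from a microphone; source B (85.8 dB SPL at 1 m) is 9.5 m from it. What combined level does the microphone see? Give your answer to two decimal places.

76.92 dB SPL

At the listener: L_A = 91.8 − 20·log₁₀(5.8) = 76.531 dB; L_B = 85.8 − 20·log₁₀(9.5) = 66.246 dB.
Combined: 10·log₁₀(10^(76.531/10)+10^(66.246/10)) = 76.92 dB SPL.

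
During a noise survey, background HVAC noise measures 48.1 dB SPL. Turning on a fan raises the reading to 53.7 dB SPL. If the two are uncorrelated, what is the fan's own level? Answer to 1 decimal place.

Background correction is a power subtraction:
L_src = 10·log₁₀(10^(53.7/10) − 10^(48.1/10)) = 10·log₁₀(169900) = 52.3 dB SPL.

52.3 dB SPL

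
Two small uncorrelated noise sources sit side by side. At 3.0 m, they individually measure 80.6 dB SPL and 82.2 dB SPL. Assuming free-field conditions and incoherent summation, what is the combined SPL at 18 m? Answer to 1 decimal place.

Combined at 3.0 m: 10·log₁₀(10^(80.6/10)+10^(82.2/10)) = 84.48 dB SPL.
Then apply −20·log₁₀(18/3.0) = -15.56 dB → 68.9 dB SPL.

68.9 dB SPL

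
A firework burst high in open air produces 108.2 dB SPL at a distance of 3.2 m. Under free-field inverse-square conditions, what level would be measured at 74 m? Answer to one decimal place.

80.9 dB SPL

Inverse-square spreading gives ΔL = −20·log₁₀(d₂/d₁).
ΔL = −20·log₁₀(74/3.2) = -27.28 dB, so L₂ = 108.2 + (-27.28) = 80.9 dB SPL.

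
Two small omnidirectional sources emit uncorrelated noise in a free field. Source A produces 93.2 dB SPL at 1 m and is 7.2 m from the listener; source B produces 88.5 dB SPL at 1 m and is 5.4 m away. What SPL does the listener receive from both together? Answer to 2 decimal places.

78.10 dB SPL

At the listener: L_A = 93.2 − 20·log₁₀(7.2) = 76.053 dB; L_B = 88.5 − 20·log₁₀(5.4) = 73.852 dB.
Combined: 10·log₁₀(10^(76.053/10)+10^(73.852/10)) = 78.10 dB SPL.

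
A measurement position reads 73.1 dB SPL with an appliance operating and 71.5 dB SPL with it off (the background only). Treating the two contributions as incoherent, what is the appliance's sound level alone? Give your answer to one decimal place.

Remove the background by subtracting linear intensities:
L_src = 10·log₁₀(10^(73.1/10) − 10^(71.5/10)) = 10·log₁₀(6292000) = 68.0 dB SPL.

68.0 dB SPL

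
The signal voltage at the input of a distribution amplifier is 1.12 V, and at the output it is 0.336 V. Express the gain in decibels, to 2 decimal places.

-10.46 dB

Voltage is an amplitude quantity, so gain = 20·log₁₀(V_out/V_in).
20·log₁₀(0.336/1.12) = 20·log₁₀(0.3000) = -10.46 dB.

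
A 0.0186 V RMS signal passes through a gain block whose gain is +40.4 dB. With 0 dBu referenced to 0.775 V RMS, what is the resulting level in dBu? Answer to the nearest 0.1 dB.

+8.0 dBu

Input level: 20·log₁₀(0.0186/0.775) = -32.40 dBu.
Output: -32.40 + 40.4 = +8.0 dBu.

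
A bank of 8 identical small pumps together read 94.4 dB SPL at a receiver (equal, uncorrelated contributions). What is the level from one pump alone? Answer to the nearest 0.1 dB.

8 equal incoherent sources add 10·log₁₀(8) = 9.03 dB over one source.
L_one = 94.4 − 9.03 = 85.4 dB SPL.

85.4 dB SPL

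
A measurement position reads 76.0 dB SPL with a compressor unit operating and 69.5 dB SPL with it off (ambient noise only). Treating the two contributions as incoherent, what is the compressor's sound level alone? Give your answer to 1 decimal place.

74.9 dB SPL

Remove the background by subtracting linear intensities:
L_src = 10·log₁₀(10^(76.0/10) − 10^(69.5/10)) = 10·log₁₀(30900000) = 74.9 dB SPL.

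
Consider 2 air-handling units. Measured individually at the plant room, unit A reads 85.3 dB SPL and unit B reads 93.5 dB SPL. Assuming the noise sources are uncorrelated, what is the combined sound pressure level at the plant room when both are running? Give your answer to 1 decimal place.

94.1 dB SPL

Uncorrelated sources add in intensity (power), not in dB.
L_total = 10·log₁₀(10^(85.3/10) + 10^(93.5/10)) = 10·log₁₀(2578000000) = 94.1 dB SPL.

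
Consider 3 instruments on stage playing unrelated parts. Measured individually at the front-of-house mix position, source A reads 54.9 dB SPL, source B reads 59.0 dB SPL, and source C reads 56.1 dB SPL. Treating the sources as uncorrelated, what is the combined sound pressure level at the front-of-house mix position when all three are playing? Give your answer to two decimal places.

Incoherent sources sum as intensities:
L_total = 10·log₁₀(10^(54.9/10) + 10^(59.0/10) + 10^(56.1/10)) = 10·log₁₀(1511000) = 61.79 dB SPL.

61.79 dB SPL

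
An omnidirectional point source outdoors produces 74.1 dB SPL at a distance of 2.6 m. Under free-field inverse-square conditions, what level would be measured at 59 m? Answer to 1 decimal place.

Free-field point source: level drops by 20·log₁₀ of the distance ratio.
ΔL = −20·log₁₀(59/2.6) = -27.12 dB, so L₂ = 74.1 + (-27.12) = 47.0 dB SPL.

47.0 dB SPL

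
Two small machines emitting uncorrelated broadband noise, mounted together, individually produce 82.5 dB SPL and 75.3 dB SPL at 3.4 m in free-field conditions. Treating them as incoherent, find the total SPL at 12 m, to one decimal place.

Combined at 3.4 m: 10·log₁₀(10^(82.5/10)+10^(75.3/10)) = 83.26 dB SPL.
Then apply −20·log₁₀(12/3.4) = -10.95 dB → 72.3 dB SPL.

72.3 dB SPL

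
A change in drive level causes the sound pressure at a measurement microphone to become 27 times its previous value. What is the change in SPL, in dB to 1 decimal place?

SPL change from a pressure ratio uses the 20·log₁₀ form:
20·log₁₀(27) = 28.6 dB.

28.6 dB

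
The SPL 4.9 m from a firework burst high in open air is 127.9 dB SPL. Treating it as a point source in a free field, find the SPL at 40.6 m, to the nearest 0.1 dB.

For a point source in a free field, ΔL = −20·log₁₀(d₂/d₁).
ΔL = −20·log₁₀(40.6/4.9) = -18.37 dB, so L₂ = 127.9 + (-18.37) = 109.5 dB SPL.

109.5 dB SPL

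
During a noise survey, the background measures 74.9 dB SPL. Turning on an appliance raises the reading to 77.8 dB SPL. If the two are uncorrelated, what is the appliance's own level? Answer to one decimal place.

Remove the background by subtracting linear intensities:
L_src = 10·log₁₀(10^(77.8/10) − 10^(74.9/10)) = 10·log₁₀(29350000) = 74.7 dB SPL.

74.7 dB SPL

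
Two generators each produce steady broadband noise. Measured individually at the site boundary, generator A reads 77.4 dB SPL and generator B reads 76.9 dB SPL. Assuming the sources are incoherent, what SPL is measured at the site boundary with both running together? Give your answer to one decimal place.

80.2 dB SPL

Add the sources as powers (linear), then convert back to dB:
L_total = 10·log₁₀(10^(77.4/10) + 10^(76.9/10)) = 10·log₁₀(103900000) = 80.2 dB SPL.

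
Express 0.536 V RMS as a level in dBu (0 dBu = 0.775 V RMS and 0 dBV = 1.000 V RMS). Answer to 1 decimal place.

-3.2 dBu

dBu = 20·log₁₀(V / 0.775 V).
20·log₁₀(0.536/0.775) = -3.2 dBu.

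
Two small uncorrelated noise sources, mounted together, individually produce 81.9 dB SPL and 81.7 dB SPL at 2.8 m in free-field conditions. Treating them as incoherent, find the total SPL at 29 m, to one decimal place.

64.5 dB SPL

Combined at 2.8 m: 10·log₁₀(10^(81.9/10)+10^(81.7/10)) = 84.81 dB SPL.
Then apply −20·log₁₀(29/2.8) = -20.30 dB → 64.5 dB SPL.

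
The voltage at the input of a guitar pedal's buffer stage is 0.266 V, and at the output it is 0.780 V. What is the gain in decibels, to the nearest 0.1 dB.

For a voltage ratio, dB = 20·log₁₀(V₂/V₁).
20·log₁₀(0.780/0.266) = 20·log₁₀(2.932) = 9.3 dB.

9.3 dB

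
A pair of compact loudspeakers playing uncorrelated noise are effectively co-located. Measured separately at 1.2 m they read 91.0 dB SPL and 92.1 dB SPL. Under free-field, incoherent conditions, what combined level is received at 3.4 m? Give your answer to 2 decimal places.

85.55 dB SPL

Combined at 1.2 m: 10·log₁₀(10^(91.0/10)+10^(92.1/10)) = 94.595 dB SPL.
Then apply −20·log₁₀(3.4/1.2) = -9.046 dB → 85.55 dB SPL.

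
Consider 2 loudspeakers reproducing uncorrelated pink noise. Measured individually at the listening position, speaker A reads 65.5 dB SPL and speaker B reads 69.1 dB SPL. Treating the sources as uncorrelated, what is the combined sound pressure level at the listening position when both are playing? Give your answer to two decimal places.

70.67 dB SPL

Uncorrelated sources add in intensity (power), not in dB.
L_total = 10·log₁₀(10^(65.5/10) + 10^(69.1/10)) = 10·log₁₀(11680000) = 70.67 dB SPL.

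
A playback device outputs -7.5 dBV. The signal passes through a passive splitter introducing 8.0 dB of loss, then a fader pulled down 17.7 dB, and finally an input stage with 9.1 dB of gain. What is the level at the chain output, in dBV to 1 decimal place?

-24.1 dBV

Cascaded gains and losses add directly in dB.
-7.5 − 8.0 − 17.7 + 9.1 = -24.1 dBV.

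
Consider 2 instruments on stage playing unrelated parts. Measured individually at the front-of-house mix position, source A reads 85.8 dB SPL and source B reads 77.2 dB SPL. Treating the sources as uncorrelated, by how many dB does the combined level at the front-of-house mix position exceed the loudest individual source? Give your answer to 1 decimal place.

Incoherent sources sum as intensities:
L_total = 10·log₁₀(10^(85.8/10) + 10^(77.2/10)) = 86.36 dB SPL.
Excess over the loudest (85.8 dB): 86.36 − 85.8 = 0.6 dB.

0.6 dB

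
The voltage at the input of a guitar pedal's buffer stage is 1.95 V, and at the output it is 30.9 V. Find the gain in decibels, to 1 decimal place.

24.0 dB

For a voltage ratio, dB = 20·log₁₀(V₂/V₁).
20·log₁₀(30.9/1.95) = 20·log₁₀(15.85) = 24.0 dB.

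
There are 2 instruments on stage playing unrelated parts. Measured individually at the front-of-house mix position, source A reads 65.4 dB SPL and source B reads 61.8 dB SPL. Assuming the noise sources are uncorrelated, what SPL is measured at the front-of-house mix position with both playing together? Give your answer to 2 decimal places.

Incoherent sources sum as intensities:
L_total = 10·log₁₀(10^(65.4/10) + 10^(61.8/10)) = 10·log₁₀(4981000) = 66.97 dB SPL.

66.97 dB SPL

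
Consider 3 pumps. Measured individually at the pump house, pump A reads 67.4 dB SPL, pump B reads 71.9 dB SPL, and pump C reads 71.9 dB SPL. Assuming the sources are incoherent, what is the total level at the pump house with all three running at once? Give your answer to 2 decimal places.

75.62 dB SPL

Uncorrelated sources add in intensity (power), not in dB.
L_total = 10·log₁₀(10^(67.4/10) + 10^(71.9/10) + 10^(71.9/10)) = 10·log₁₀(36470000) = 75.62 dB SPL.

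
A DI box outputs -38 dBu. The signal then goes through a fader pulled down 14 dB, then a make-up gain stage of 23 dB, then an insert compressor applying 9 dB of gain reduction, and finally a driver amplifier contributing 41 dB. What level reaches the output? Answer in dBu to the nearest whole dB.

+3 dBu

Gain stages sum in dB:
-38 − 14 + 23 − 9 + 41 = +3 dBu.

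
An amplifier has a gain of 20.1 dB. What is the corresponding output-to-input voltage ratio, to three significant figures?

Voltage ratio = 10^(dB/20).
10^(20.1/20) = 10^(1.005) = 10.1.

10.1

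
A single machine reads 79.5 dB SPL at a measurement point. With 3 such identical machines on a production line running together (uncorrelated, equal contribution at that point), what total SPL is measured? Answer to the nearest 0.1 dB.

84.3 dB SPL

3 equal incoherent sources raise the level by 10·log₁₀(3) = 4.77 dB.
L_total = 79.5 + 4.77 = 84.3 dB SPL.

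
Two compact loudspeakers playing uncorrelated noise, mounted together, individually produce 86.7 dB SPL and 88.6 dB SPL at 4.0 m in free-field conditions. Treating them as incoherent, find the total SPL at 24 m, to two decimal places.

75.20 dB SPL

Combined at 4.0 m: 10·log₁₀(10^(86.7/10)+10^(88.6/10)) = 90.763 dB SPL.
Then apply −20·log₁₀(24/4.0) = -15.563 dB → 75.20 dB SPL.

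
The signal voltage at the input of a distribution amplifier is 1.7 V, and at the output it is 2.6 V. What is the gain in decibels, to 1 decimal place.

3.7 dB

Voltage is an amplitude quantity, so gain = 20·log₁₀(V_out/V_in).
20·log₁₀(2.6/1.7) = 20·log₁₀(1.529) = 3.7 dB.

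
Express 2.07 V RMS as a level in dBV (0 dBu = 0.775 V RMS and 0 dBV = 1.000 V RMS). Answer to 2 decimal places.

+6.32 dBV

dBV = 20·log₁₀(V / 1.000 V).
20·log₁₀(2.07/1.000) = +6.32 dBV.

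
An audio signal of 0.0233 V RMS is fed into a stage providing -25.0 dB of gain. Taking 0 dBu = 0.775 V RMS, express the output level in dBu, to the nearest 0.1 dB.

-55.4 dBu

Input level: 20·log₁₀(0.0233/0.775) = -30.44 dBu.
Output: -30.44 − 25.0 = -55.4 dBu.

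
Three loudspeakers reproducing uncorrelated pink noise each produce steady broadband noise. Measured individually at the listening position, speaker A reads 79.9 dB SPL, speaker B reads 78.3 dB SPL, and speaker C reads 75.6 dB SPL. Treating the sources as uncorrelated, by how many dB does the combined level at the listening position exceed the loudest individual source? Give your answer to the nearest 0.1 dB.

3.1 dB

Add the sources as powers (linear), then convert back to dB:
L_total = 10·log₁₀(10^(79.9/10) + 10^(78.3/10) + 10^(75.6/10)) = 83.05 dB SPL.
Excess over the loudest (79.9 dB): 83.05 − 79.9 = 3.1 dB.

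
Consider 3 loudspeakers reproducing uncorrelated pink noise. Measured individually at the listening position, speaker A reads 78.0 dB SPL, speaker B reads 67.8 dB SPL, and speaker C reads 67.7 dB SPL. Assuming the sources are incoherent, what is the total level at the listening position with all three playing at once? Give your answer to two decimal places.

78.75 dB SPL

Add the sources as powers (linear), then convert back to dB:
L_total = 10·log₁₀(10^(78.0/10) + 10^(67.8/10) + 10^(67.7/10)) = 10·log₁₀(75010000) = 78.75 dB SPL.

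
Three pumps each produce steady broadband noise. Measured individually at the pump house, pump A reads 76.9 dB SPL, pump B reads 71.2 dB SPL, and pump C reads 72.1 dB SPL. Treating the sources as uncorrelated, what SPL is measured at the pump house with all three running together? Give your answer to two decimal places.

78.94 dB SPL

Uncorrelated sources add in intensity (power), not in dB.
L_total = 10·log₁₀(10^(76.9/10) + 10^(71.2/10) + 10^(72.1/10)) = 10·log₁₀(78380000) = 78.94 dB SPL.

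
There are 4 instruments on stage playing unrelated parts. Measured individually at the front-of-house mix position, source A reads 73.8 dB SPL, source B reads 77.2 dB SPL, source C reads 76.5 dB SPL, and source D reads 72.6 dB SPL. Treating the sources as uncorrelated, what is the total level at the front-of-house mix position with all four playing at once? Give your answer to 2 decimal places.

Add the sources as powers (linear), then convert back to dB:
L_total = 10·log₁₀(10^(73.8/10) + 10^(77.2/10) + 10^(76.5/10) + 10^(72.6/10)) = 10·log₁₀(139300000) = 81.44 dB SPL.

81.44 dB SPL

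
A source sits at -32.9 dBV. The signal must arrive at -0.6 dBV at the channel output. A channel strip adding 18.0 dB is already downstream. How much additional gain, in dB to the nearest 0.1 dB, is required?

The required make-up gain is the shortfall in the dB sum.
G = -0.6 − (-32.9) − 18.0 = 14.3 dB.

14.3 dB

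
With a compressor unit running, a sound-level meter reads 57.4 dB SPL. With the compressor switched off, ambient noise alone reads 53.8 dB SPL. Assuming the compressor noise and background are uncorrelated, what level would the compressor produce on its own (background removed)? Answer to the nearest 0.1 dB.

Remove the background by subtracting linear intensities:
L_src = 10·log₁₀(10^(57.4/10) − 10^(53.8/10)) = 10·log₁₀(309700) = 54.9 dB SPL.

54.9 dB SPL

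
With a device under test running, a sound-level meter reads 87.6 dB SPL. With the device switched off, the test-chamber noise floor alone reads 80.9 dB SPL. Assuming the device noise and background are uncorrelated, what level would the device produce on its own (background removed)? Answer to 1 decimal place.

Remove the background by subtracting linear intensities:
L_src = 10·log₁₀(10^(87.6/10) − 10^(80.9/10)) = 10·log₁₀(452400000) = 86.6 dB SPL.

86.6 dB SPL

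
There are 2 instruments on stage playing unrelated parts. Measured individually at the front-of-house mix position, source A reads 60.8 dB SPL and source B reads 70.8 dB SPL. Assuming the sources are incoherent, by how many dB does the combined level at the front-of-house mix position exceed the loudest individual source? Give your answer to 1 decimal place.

Incoherent sources sum as intensities:
L_total = 10·log₁₀(10^(60.8/10) + 10^(70.8/10)) = 71.21 dB SPL.
Excess over the loudest (70.8 dB): 71.21 − 70.8 = 0.4 dB.

0.4 dB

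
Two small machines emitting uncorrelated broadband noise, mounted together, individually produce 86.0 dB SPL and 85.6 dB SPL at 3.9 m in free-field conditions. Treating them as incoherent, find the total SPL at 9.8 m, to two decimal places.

80.81 dB SPL

Combined at 3.9 m: 10·log₁₀(10^(86.0/10)+10^(85.6/10)) = 88.815 dB SPL.
Then apply −20·log₁₀(9.8/3.9) = -8.003 dB → 80.81 dB SPL.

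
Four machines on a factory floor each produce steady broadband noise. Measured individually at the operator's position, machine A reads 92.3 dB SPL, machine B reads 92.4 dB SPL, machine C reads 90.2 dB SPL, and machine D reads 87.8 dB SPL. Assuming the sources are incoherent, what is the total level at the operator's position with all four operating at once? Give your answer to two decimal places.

Uncorrelated sources add in intensity (power), not in dB.
L_total = 10·log₁₀(10^(92.3/10) + 10^(92.4/10) + 10^(90.2/10) + 10^(87.8/10)) = 10·log₁₀(5086000000) = 97.06 dB SPL.

97.06 dB SPL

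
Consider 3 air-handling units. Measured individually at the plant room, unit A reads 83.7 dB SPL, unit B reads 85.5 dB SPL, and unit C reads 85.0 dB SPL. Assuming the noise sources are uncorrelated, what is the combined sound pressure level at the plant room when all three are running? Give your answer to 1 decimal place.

89.6 dB SPL

Add the sources as powers (linear), then convert back to dB:
L_total = 10·log₁₀(10^(83.7/10) + 10^(85.5/10) + 10^(85.0/10)) = 10·log₁₀(905500000) = 89.6 dB SPL.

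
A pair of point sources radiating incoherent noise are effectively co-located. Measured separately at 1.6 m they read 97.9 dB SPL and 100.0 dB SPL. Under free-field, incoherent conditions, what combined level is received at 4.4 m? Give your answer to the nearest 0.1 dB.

93.3 dB SPL

Combined at 1.6 m: 10·log₁₀(10^(97.9/10)+10^(100.0/10)) = 102.09 dB SPL.
Then apply −20·log₁₀(4.4/1.6) = -8.79 dB → 93.3 dB SPL.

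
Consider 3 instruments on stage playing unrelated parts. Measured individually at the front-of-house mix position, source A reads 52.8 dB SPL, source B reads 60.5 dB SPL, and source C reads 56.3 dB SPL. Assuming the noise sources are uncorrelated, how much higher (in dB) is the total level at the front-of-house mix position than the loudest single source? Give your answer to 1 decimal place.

1.9 dB

Incoherent sources sum as intensities:
L_total = 10·log₁₀(10^(52.8/10) + 10^(60.5/10) + 10^(56.3/10)) = 62.40 dB SPL.
Excess over the loudest (60.5 dB): 62.40 − 60.5 = 1.9 dB.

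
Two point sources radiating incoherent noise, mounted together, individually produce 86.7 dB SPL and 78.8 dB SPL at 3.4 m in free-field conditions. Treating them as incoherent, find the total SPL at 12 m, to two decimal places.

76.40 dB SPL

Combined at 3.4 m: 10·log₁₀(10^(86.7/10)+10^(78.8/10)) = 87.353 dB SPL.
Then apply −20·log₁₀(12/3.4) = -10.954 dB → 76.40 dB SPL.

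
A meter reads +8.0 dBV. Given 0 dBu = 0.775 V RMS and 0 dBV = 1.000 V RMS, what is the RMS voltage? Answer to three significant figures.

V = 1.000 V × 10^(+8.0/20).
= 1.000 × 2.512 = 2.51 V.

2.51 V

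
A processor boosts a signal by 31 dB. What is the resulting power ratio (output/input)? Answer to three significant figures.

Power ratio = 10^(dB/10).
10^(31/10) = 10^(3.100) = 1260.

1260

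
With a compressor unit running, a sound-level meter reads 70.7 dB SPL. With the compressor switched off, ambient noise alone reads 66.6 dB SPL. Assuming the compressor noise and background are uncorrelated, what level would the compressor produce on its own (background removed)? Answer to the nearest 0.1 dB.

68.6 dB SPL

Remove the background by subtracting linear intensities:
L_src = 10·log₁₀(10^(70.7/10) − 10^(66.6/10)) = 10·log₁₀(7178000) = 68.6 dB SPL.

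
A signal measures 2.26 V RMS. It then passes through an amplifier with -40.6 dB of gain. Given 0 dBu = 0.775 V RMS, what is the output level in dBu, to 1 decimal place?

-31.3 dBu

Input level: 20·log₁₀(2.26/0.775) = 9.30 dBu.
Output: 9.30 − 40.6 = -31.3 dBu.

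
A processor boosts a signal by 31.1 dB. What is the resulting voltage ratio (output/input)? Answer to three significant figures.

35.9

Voltage ratio = 10^(dB/20).
10^(31.1/20) = 10^(1.555) = 35.9.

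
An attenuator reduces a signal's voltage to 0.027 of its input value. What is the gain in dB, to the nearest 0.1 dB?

-31.4 dB

Voltage is an amplitude quantity, so gain = 20·log₁₀(V_out/V_in).
20·log₁₀(0.027) = -31.4 dB.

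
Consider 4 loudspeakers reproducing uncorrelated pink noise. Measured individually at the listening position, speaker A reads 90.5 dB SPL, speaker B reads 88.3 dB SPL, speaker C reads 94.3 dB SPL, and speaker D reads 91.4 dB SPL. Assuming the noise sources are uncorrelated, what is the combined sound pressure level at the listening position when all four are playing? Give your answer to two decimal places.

Incoherent sources sum as intensities:
L_total = 10·log₁₀(10^(90.5/10) + 10^(88.3/10) + 10^(94.3/10) + 10^(91.4/10)) = 10·log₁₀(5870000000) = 97.69 dB SPL.

97.69 dB SPL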